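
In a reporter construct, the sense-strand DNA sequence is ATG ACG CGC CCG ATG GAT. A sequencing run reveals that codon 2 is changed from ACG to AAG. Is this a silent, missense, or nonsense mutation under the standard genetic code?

Position 5 falls in codon 2: ACG → Thr.
After the substitution the codon is AAG → Lys.
Thr ≠ Lys, so this is a missense mutation.

missense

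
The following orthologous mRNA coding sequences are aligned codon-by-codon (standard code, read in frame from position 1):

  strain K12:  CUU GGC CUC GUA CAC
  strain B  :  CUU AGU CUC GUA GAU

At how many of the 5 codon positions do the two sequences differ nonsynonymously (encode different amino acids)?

Codon 1: CUU Leu / CUU Leu — identical.
Codon 2: GGC Gly / AGU Ser — nonsynonymous.
Codon 3: CUC Leu / CUC Leu — identical.
Codon 4: GUA Val / GUA Val — identical.
Codon 5: CAC His / GAU Asp — nonsynonymous.
Nonsynonymous differences: 2.

2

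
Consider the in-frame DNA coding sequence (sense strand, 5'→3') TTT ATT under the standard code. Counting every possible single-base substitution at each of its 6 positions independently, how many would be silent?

3

Codon 1 (TTT, Phe): 1 synonymous substitution.
Codon 2 (ATT, Ile): 2 synonymous substitutions.
Total: 1 + 2 = 3.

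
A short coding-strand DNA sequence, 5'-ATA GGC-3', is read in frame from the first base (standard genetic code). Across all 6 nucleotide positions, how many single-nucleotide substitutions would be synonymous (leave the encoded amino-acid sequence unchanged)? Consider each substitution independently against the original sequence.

Codon 1 (ATA, Ile): 2 synonymous substitutions.
Codon 2 (GGC, Gly): 3 synonymous substitutions.
Total: 2 + 3 = 5.

5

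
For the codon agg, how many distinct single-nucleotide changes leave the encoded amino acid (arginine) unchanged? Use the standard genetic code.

2

Position 1: CGG → 1 synonymous.
Position 2: none → 0 synonymous.
Position 3: AGA → 1 synonymous.
Total: 1 + 0 + 1 = 2.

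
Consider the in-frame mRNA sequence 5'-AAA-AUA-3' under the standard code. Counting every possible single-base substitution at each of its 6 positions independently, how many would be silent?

Codon 1 (AAA, Lys): 1 synonymous substitution.
Codon 2 (AUA, Ile): 2 synonymous substitutions.
Total: 1 + 2 = 3.

3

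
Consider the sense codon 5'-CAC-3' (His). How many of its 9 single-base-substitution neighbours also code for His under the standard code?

1

Position 1: none → 0 synonymous.
Position 2: none → 0 synonymous.
Position 3: CAU → 1 synonymous.
Total: 0 + 0 + 1 = 1.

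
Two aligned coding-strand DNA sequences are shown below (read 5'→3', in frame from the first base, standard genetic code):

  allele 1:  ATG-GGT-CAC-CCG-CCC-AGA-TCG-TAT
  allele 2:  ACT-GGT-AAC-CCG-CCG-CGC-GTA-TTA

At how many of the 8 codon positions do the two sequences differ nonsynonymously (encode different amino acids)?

Codon 1: ATG Met / ACT Thr — nonsynonymous.
Codon 2: GGT Gly / GGT Gly — identical.
Codon 3: CAC His / AAC Asn — nonsynonymous.
Codon 4: CCG Pro / CCG Pro — identical.
Codon 5: CCC Pro / CCG Pro — synonymous.
Codon 6: AGA Arg / CGC Arg — synonymous.
Codon 7: TCG Ser / GTA Val — nonsynonymous.
Codon 8: TAT Tyr / TTA Leu — nonsynonymous.
Nonsynonymous differences: 4.

4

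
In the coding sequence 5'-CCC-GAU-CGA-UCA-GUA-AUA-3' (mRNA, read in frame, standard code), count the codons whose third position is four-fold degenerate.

4

Codon 1 CCC (Pro): third position 4-fold.
Codon 2 GAU (Asp): third position 2-fold.
Codon 3 CGA (Arg): third position 4-fold.
Codon 4 UCA (Ser): third position 4-fold.
Codon 5 GUA (Val): third position 4-fold.
Codon 6 AUA (Ile): third position 3-fold.
Four-fold degenerate third positions: 4.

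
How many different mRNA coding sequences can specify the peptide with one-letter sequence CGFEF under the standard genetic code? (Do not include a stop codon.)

Cys: 2 codons.
Gly: 4 codons.
Phe: 2 codons.
Glu: 2 codons.
Phe: 2 codons.
2 × 4 × 2 × 2 × 2 = 64.

64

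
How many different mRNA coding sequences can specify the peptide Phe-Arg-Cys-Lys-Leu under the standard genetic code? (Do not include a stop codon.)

288

Phe: 2 codons.
Arg: 6 codons.
Cys: 2 codons.
Lys: 2 codons.
Leu: 6 codons.
2 × 6 × 2 × 2 × 6 = 288.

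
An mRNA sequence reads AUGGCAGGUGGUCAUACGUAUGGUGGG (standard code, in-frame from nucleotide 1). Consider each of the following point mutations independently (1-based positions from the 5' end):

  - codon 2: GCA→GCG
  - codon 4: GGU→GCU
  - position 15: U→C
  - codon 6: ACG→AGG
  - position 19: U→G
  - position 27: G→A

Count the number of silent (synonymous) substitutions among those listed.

3

Codon 2: GCA (Ala) → GCG (Ala) — synonymous.
Codon 4: GGU (Gly) → GCU (Ala) — missense.
Codon 5: CAU (His) → CAC (His) — synonymous.
Codon 6: ACG (Thr) → AGG (Arg) — missense.
Codon 7: UAU (Tyr) → GAU (Asp) — missense.
Codon 9: GGG (Gly) → GGA (Gly) — synonymous.
Synonymous: 3 of 6.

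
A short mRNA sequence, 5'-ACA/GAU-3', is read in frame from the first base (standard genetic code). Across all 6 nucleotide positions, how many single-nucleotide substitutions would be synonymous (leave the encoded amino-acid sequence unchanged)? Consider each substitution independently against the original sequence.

Codon 1 (ACA, Thr): 3 synonymous substitutions.
Codon 2 (GAU, Asp): 1 synonymous substitution.
Total: 3 + 1 = 4.

4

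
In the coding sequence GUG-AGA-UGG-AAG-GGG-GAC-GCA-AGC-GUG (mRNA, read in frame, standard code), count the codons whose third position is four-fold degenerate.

Codon 1 GUG (Val): third position 4-fold.
Codon 2 AGA (Arg): third position 2-fold.
Codon 3 UGG (Trp): third position 1-fold.
Codon 4 AAG (Lys): third position 2-fold.
Codon 5 GGG (Gly): third position 4-fold.
Codon 6 GAC (Asp): third position 2-fold.
Codon 7 GCA (Ala): third position 4-fold.
Codon 8 AGC (Ser): third position 2-fold.
Codon 9 GUG (Val): third position 4-fold.
Four-fold degenerate third positions: 4.

4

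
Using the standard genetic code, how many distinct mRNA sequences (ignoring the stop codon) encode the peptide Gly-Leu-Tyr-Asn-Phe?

192

Gly: 4 codons.
Leu: 6 codons.
Tyr: 2 codons.
Asn: 2 codons.
Phe: 2 codons.
4 × 6 × 2 × 2 × 2 = 192.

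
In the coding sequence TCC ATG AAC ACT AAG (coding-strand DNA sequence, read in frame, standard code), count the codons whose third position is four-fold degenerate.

2

Codon 1 TCC (Ser): third position 4-fold.
Codon 2 ATG (Met): third position 1-fold.
Codon 3 AAC (Asn): third position 2-fold.
Codon 4 ACT (Thr): third position 4-fold.
Codon 5 AAG (Lys): third position 2-fold.
Four-fold degenerate third positions: 2.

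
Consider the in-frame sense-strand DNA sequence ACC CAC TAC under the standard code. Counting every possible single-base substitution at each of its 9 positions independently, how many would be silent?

Codon 1 (ACC, Thr): 3 synonymous substitutions.
Codon 2 (CAC, His): 1 synonymous substitution.
Codon 3 (TAC, Tyr): 1 synonymous substitution.
Total: 3 + 1 + 1 = 5.

5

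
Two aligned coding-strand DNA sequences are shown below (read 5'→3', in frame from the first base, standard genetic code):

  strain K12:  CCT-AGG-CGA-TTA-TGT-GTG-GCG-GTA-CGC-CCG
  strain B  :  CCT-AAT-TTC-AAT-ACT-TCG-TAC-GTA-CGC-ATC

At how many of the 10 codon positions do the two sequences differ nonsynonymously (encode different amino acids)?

Codon 1: CCT Pro / CCT Pro — identical.
Codon 2: AGG Arg / AAT Asn — nonsynonymous.
Codon 3: CGA Arg / TTC Phe — nonsynonymous.
Codon 4: TTA Leu / AAT Asn — nonsynonymous.
Codon 5: TGT Cys / ACT Thr — nonsynonymous.
Codon 6: GTG Val / TCG Ser — nonsynonymous.
Codon 7: GCG Ala / TAC Tyr — nonsynonymous.
Codon 8: GTA Val / GTA Val — identical.
Codon 9: CGC Arg / CGC Arg — identical.
Codon 10: CCG Pro / ATC Ile — nonsynonymous.
Nonsynonymous differences: 7.

7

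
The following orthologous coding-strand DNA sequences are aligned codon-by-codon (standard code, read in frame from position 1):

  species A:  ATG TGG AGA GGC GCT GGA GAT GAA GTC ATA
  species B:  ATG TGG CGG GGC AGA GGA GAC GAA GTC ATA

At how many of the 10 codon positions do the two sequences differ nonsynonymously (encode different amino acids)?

1

Codon 1: ATG Met / ATG Met — identical.
Codon 2: TGG Trp / TGG Trp — identical.
Codon 3: AGA Arg / CGG Arg — synonymous.
Codon 4: GGC Gly / GGC Gly — identical.
Codon 5: GCT Ala / AGA Arg — nonsynonymous.
Codon 6: GGA Gly / GGA Gly — identical.
Codon 7: GAT Asp / GAC Asp — synonymous.
Codon 8: GAA Glu / GAA Glu — identical.
Codon 9: GTC Val / GTC Val — identical.
Codon 10: ATA Ile / ATA Ile — identical.
Nonsynonymous differences: 1.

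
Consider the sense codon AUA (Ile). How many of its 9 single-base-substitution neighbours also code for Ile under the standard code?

Position 1: none → 0 synonymous.
Position 2: none → 0 synonymous.
Position 3: AUU, AUC → 2 synonymous.
Total: 0 + 0 + 2 = 2.

2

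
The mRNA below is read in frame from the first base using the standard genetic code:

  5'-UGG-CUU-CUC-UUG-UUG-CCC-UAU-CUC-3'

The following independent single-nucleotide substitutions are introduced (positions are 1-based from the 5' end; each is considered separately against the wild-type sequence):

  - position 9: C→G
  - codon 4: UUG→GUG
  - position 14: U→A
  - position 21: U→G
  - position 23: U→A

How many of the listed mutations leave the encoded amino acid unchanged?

Codon 3: CUC (Leu) → CUG (Leu) — synonymous.
Codon 4: UUG (Leu) → GUG (Val) — missense.
Codon 5: UUG (Leu) → UAG (Stop) — nonsense.
Codon 7: UAU (Tyr) → UAG (Stop) — nonsense.
Codon 8: CUC (Leu) → CAC (His) — missense.
Synonymous: 1 of 5.

1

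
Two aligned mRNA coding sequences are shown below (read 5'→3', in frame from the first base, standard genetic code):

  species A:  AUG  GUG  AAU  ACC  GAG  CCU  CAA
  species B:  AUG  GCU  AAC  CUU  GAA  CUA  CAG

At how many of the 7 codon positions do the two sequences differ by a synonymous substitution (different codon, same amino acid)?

3

Codon 1: AUG Met / AUG Met — identical.
Codon 2: GUG Val / GCU Ala — nonsynonymous.
Codon 3: AAU Asn / AAC Asn — synonymous.
Codon 4: ACC Thr / CUU Leu — nonsynonymous.
Codon 5: GAG Glu / GAA Glu — synonymous.
Codon 6: CCU Pro / CUA Leu — nonsynonymous.
Codon 7: CAA Gln / CAG Gln — synonymous.
Synonymous differences: 3.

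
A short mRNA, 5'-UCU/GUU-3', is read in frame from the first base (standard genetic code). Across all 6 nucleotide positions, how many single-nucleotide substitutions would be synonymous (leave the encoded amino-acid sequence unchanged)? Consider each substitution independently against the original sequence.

6

Codon 1 (UCU, Ser): 3 synonymous substitutions.
Codon 2 (GUU, Val): 3 synonymous substitutions.
Total: 3 + 3 = 6.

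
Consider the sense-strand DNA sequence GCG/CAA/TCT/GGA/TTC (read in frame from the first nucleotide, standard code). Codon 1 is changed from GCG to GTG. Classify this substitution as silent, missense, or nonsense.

missense

Position 2 falls in codon 1: GCG → Ala.
After the substitution the codon is GTG → Val.
Ala ≠ Val, so this is a missense mutation.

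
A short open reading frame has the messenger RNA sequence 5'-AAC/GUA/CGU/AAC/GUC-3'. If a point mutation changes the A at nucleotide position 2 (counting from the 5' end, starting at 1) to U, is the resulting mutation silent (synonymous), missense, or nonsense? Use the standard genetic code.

missense

Position 2 falls in codon 1: AAC → Asn.
After the substitution the codon is AUC → Ile.
Asn ≠ Ile, so this is a missense mutation.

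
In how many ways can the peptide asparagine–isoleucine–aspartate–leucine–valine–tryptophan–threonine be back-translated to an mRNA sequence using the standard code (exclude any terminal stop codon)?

Asn: 2 codons.
Ile: 3 codons.
Asp: 2 codons.
Leu: 6 codons.
Val: 4 codons.
Trp: 1 codon.
Thr: 4 codons.
2 × 3 × 2 × 6 × 4 × 1 × 4 = 1152.

1152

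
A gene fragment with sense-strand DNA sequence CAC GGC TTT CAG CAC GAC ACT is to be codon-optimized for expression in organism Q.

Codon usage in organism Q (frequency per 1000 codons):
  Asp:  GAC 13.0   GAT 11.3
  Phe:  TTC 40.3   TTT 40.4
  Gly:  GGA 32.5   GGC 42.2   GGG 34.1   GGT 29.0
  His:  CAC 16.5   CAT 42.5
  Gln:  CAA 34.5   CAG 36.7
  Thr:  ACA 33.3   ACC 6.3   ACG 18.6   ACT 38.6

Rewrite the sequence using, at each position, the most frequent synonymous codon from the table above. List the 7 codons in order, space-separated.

CAT GGC TTT CAG CAT GAC ACT

Codon 1 (His): best is CAT at 42.5.
Codon 2 (Gly): best is GGC at 42.2.
Codon 3 (Phe): best is TTT at 40.4.
Codon 4 (Gln): best is CAG at 36.7.
Codon 5 (His): best is CAT at 42.5.
Codon 6 (Asp): best is GAC at 13.0.
Codon 7 (Thr): best is ACT at 38.6.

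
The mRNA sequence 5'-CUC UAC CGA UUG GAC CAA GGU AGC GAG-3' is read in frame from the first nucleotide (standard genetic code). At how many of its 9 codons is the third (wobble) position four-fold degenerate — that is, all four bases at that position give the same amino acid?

Codon 1 CUC (Leu): third position 4-fold.
Codon 2 UAC (Tyr): third position 2-fold.
Codon 3 CGA (Arg): third position 4-fold.
Codon 4 UUG (Leu): third position 2-fold.
Codon 5 GAC (Asp): third position 2-fold.
Codon 6 CAA (Gln): third position 2-fold.
Codon 7 GGU (Gly): third position 4-fold.
Codon 8 AGC (Ser): third position 2-fold.
Codon 9 GAG (Glu): third position 2-fold.
Four-fold degenerate third positions: 3.

3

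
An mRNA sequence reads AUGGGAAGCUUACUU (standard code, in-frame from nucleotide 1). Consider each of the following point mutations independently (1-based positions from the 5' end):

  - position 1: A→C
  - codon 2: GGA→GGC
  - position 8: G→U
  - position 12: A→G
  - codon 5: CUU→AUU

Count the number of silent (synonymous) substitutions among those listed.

2

Codon 1: AUG (Met) → CUG (Leu) — missense.
Codon 2: GGA (Gly) → GGC (Gly) — synonymous.
Codon 3: AGC (Ser) → AUC (Ile) — missense.
Codon 4: UUA (Leu) → UUG (Leu) — synonymous.
Codon 5: CUU (Leu) → AUU (Ile) — missense.
Synonymous: 2 of 5.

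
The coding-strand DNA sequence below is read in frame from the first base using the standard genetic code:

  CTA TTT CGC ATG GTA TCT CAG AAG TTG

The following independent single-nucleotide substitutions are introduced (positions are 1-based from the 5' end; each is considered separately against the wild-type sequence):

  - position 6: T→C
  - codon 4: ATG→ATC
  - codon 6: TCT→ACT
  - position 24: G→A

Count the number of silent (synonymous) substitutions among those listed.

2

Codon 2: TTT (Phe) → TTC (Phe) — synonymous.
Codon 4: ATG (Met) → ATC (Ile) — missense.
Codon 6: TCT (Ser) → ACT (Thr) — missense.
Codon 8: AAG (Lys) → AAA (Lys) — synonymous.
Synonymous: 2 of 4.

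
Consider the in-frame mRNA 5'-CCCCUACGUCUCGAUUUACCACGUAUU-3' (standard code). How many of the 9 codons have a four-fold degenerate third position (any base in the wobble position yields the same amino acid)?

Codon 1 CCC (Pro): third position 4-fold.
Codon 2 CUA (Leu): third position 4-fold.
Codon 3 CGU (Arg): third position 4-fold.
Codon 4 CUC (Leu): third position 4-fold.
Codon 5 GAU (Asp): third position 2-fold.
Codon 6 UUA (Leu): third position 2-fold.
Codon 7 CCA (Pro): third position 4-fold.
Codon 8 CGU (Arg): third position 4-fold.
Codon 9 AUU (Ile): third position 3-fold.
Four-fold degenerate third positions: 6.

6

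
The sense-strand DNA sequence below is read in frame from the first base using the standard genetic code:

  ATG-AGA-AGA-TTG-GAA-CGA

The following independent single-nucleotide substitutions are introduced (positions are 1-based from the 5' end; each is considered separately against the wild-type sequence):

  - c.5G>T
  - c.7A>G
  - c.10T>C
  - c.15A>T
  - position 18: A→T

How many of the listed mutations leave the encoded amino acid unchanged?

Codon 2: AGA (Arg) → ATA (Ile) — missense.
Codon 3: AGA (Arg) → GGA (Gly) — missense.
Codon 4: TTG (Leu) → CTG (Leu) — synonymous.
Codon 5: GAA (Glu) → GAT (Asp) — missense.
Codon 6: CGA (Arg) → CGT (Arg) — synonymous.
Synonymous: 2 of 5.

2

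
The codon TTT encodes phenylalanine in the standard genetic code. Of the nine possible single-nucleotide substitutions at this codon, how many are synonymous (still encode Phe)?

1

Position 1: none → 0 synonymous.
Position 2: none → 0 synonymous.
Position 3: TTC → 1 synonymous.
Total: 0 + 0 + 1 = 1.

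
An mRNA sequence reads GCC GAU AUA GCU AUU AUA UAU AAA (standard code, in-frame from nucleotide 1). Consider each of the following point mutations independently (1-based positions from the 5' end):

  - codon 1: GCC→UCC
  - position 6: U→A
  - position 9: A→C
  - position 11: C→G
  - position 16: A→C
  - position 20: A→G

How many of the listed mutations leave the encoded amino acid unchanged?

1

Codon 1: GCC (Ala) → UCC (Ser) — missense.
Codon 2: GAU (Asp) → GAA (Glu) — missense.
Codon 3: AUA (Ile) → AUC (Ile) — synonymous.
Codon 4: GCU (Ala) → GGU (Gly) — missense.
Codon 6: AUA (Ile) → CUA (Leu) — missense.
Codon 7: UAU (Tyr) → UGU (Cys) — missense.
Synonymous: 1 of 6.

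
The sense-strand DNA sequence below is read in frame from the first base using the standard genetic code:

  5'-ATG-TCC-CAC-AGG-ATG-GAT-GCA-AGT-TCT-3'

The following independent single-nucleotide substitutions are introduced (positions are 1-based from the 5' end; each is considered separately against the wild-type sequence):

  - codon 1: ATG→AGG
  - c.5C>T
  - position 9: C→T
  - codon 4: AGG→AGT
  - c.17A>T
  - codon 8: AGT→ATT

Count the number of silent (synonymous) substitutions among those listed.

1

Codon 1: ATG (Met) → AGG (Arg) — missense.
Codon 2: TCC (Ser) → TTC (Phe) — missense.
Codon 3: CAC (His) → CAT (His) — synonymous.
Codon 4: AGG (Arg) → AGT (Ser) — missense.
Codon 6: GAT (Asp) → GTT (Val) — missense.
Codon 8: AGT (Ser) → ATT (Ile) — missense.
Synonymous: 1 of 6.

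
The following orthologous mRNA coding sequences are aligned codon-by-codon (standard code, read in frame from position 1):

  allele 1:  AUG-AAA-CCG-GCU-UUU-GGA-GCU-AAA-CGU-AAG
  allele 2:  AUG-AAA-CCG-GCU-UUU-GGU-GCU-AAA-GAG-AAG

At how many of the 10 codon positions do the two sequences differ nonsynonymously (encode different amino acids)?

1

Codon 1: AUG Met / AUG Met — identical.
Codon 2: AAA Lys / AAA Lys — identical.
Codon 3: CCG Pro / CCG Pro — identical.
Codon 4: GCU Ala / GCU Ala — identical.
Codon 5: UUU Phe / UUU Phe — identical.
Codon 6: GGA Gly / GGU Gly — synonymous.
Codon 7: GCU Ala / GCU Ala — identical.
Codon 8: AAA Lys / AAA Lys — identical.
Codon 9: CGU Arg / GAG Glu — nonsynonymous.
Codon 10: AAG Lys / AAG Lys — identical.
Nonsynonymous differences: 1.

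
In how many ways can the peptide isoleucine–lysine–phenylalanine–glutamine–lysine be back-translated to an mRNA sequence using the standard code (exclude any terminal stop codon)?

48

Ile: 3 codons.
Lys: 2 codons.
Phe: 2 codons.
Gln: 2 codons.
Lys: 2 codons.
3 × 2 × 2 × 2 × 2 = 48.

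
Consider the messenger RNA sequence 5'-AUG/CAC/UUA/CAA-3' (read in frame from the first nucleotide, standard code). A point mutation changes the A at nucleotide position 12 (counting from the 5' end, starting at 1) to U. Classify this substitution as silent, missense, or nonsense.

Position 12 falls in codon 4: CAA → Gln.
After the substitution the codon is CAU → His.
Gln ≠ His, so this is a missense mutation.

missense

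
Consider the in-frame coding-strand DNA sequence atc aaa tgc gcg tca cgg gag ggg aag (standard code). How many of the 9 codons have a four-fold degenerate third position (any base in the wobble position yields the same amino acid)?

4

Codon 1 ATC (Ile): third position 3-fold.
Codon 2 AAA (Lys): third position 2-fold.
Codon 3 TGC (Cys): third position 2-fold.
Codon 4 GCG (Ala): third position 4-fold.
Codon 5 TCA (Ser): third position 4-fold.
Codon 6 CGG (Arg): third position 4-fold.
Codon 7 GAG (Glu): third position 2-fold.
Codon 8 GGG (Gly): third position 4-fold.
Codon 9 AAG (Lys): third position 2-fold.
Four-fold degenerate third positions: 4.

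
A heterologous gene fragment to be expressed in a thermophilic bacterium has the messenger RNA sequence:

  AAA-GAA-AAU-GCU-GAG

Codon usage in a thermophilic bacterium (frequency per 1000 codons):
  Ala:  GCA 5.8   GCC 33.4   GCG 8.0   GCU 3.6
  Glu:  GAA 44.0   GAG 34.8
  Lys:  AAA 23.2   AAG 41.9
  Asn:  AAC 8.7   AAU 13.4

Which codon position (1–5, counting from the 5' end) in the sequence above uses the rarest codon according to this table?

Codon 1 AAA (Lys): 23.2 per 1000.
Codon 2 GAA (Glu): 44.0 per 1000.
Codon 3 AAU (Asn): 13.4 per 1000.
Codon 4 GCU (Ala): 3.6 per 1000.
Codon 5 GAG (Glu): 34.8 per 1000.
Lowest frequency is 3.6 at codon 4.

4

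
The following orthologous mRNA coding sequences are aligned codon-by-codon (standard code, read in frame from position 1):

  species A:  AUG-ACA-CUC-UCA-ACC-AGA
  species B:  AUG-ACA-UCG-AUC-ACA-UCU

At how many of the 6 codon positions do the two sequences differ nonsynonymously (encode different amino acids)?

Codon 1: AUG Met / AUG Met — identical.
Codon 2: ACA Thr / ACA Thr — identical.
Codon 3: CUC Leu / UCG Ser — nonsynonymous.
Codon 4: UCA Ser / AUC Ile — nonsynonymous.
Codon 5: ACC Thr / ACA Thr — synonymous.
Codon 6: AGA Arg / UCU Ser — nonsynonymous.
Nonsynonymous differences: 3.

3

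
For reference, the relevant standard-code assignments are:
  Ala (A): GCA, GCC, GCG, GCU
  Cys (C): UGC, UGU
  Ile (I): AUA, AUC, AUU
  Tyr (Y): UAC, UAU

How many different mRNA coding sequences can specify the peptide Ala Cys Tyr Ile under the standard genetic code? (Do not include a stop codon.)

48

Ala: 4 codons.
Cys: 2 codons.
Tyr: 2 codons.
Ile: 3 codons.
4 × 2 × 2 × 3 = 48.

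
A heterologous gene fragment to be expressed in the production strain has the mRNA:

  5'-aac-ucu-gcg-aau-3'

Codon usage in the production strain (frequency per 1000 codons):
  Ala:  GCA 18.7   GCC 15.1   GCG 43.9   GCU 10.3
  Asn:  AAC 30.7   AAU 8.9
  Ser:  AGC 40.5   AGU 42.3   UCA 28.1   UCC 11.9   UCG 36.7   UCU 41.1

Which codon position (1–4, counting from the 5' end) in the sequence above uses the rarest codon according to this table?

Codon 1 AAC (Asn): 30.7 per 1000.
Codon 2 UCU (Ser): 41.1 per 1000.
Codon 3 GCG (Ala): 43.9 per 1000.
Codon 4 AAU (Asn): 8.9 per 1000.
Lowest frequency is 8.9 at codon 4.

4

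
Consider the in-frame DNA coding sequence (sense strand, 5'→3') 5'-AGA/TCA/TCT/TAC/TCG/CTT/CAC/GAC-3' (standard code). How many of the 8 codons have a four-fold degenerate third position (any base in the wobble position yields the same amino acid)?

Codon 1 AGA (Arg): third position 2-fold.
Codon 2 TCA (Ser): third position 4-fold.
Codon 3 TCT (Ser): third position 4-fold.
Codon 4 TAC (Tyr): third position 2-fold.
Codon 5 TCG (Ser): third position 4-fold.
Codon 6 CTT (Leu): third position 4-fold.
Codon 7 CAC (His): third position 2-fold.
Codon 8 GAC (Asp): third position 2-fold.
Four-fold degenerate third positions: 4.

4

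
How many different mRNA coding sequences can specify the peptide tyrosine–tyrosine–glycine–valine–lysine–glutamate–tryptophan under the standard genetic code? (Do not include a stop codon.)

256

Tyr: 2 codons.
Tyr: 2 codons.
Gly: 4 codons.
Val: 4 codons.
Lys: 2 codons.
Glu: 2 codons.
Trp: 1 codon.
2 × 2 × 4 × 4 × 2 × 2 × 1 = 256.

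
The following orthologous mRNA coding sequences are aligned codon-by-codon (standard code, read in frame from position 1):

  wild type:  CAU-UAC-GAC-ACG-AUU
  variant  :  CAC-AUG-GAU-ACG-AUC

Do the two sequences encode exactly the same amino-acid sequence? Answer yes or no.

no

Codon 1: CAU His / CAC His — synonymous.
Codon 2: UAC Tyr / AUG Met — nonsynonymous.
Codon 3: GAC Asp / GAU Asp — synonymous.
Codon 4: ACG Thr / ACG Thr — identical.
Codon 5: AUU Ile / AUC Ile — synonymous.
Nonsynonymous differences: 1 → different protein.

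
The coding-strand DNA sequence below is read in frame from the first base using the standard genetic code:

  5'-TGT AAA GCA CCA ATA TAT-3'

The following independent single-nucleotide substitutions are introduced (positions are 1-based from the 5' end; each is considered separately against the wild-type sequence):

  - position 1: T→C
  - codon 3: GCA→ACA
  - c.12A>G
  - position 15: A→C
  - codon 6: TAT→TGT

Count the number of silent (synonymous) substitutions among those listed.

2

Codon 1: TGT (Cys) → CGT (Arg) — missense.
Codon 3: GCA (Ala) → ACA (Thr) — missense.
Codon 4: CCA (Pro) → CCG (Pro) — synonymous.
Codon 5: ATA (Ile) → ATC (Ile) — synonymous.
Codon 6: TAT (Tyr) → TGT (Cys) — missense.
Synonymous: 2 of 5.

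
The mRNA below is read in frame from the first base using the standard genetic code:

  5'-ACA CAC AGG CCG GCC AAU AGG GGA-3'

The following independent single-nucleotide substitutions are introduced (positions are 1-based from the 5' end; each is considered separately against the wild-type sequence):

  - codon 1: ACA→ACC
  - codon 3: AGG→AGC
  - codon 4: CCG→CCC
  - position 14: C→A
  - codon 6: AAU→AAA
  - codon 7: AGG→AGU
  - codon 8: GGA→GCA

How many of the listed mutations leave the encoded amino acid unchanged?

Codon 1: ACA (Thr) → ACC (Thr) — synonymous.
Codon 3: AGG (Arg) → AGC (Ser) — missense.
Codon 4: CCG (Pro) → CCC (Pro) — synonymous.
Codon 5: GCC (Ala) → GAC (Asp) — missense.
Codon 6: AAU (Asn) → AAA (Lys) — missense.
Codon 7: AGG (Arg) → AGU (Ser) — missense.
Codon 8: GGA (Gly) → GCA (Ala) — missense.
Synonymous: 2 of 7.

2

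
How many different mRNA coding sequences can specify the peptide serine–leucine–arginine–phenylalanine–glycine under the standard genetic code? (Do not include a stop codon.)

Ser: 6 codons.
Leu: 6 codons.
Arg: 6 codons.
Phe: 2 codons.
Gly: 4 codons.
6 × 6 × 6 × 2 × 4 = 1728.

1728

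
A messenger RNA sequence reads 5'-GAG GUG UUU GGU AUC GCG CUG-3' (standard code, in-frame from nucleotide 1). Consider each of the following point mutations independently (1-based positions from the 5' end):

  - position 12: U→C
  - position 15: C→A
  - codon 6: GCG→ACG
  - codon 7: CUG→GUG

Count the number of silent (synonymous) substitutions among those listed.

Codon 4: GGU (Gly) → GGC (Gly) — synonymous.
Codon 5: AUC (Ile) → AUA (Ile) — synonymous.
Codon 6: GCG (Ala) → ACG (Thr) — missense.
Codon 7: CUG (Leu) → GUG (Val) — missense.
Synonymous: 2 of 4.

2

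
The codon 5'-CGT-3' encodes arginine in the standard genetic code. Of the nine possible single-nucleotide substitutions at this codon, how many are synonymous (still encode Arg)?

Position 1: none → 0 synonymous.
Position 2: none → 0 synonymous.
Position 3: CGC, CGA, CGG → 3 synonymous.
Total: 0 + 0 + 3 = 3.

3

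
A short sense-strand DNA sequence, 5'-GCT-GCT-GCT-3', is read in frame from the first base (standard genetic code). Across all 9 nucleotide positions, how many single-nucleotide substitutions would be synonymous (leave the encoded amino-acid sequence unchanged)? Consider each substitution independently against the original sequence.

Codon 1 (GCT, Ala): 3 synonymous substitutions.
Codon 2 (GCT, Ala): 3 synonymous substitutions.
Codon 3 (GCT, Ala): 3 synonymous substitutions.
Total: 3 + 3 + 3 = 9.

9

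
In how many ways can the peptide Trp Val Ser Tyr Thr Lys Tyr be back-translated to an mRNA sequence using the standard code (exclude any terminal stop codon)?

Trp: 1 codon.
Val: 4 codons.
Ser: 6 codons.
Tyr: 2 codons.
Thr: 4 codons.
Lys: 2 codons.
Tyr: 2 codons.
1 × 4 × 6 × 2 × 4 × 2 × 2 = 768.

768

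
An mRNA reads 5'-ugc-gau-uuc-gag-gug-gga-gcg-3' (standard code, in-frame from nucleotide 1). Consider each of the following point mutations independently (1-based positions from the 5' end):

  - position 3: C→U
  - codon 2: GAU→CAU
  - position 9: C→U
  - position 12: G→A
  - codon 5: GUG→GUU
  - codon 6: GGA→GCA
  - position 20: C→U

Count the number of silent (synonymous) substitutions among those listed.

4

Codon 1: UGC (Cys) → UGU (Cys) — synonymous.
Codon 2: GAU (Asp) → CAU (His) — missense.
Codon 3: UUC (Phe) → UUU (Phe) — synonymous.
Codon 4: GAG (Glu) → GAA (Glu) — synonymous.
Codon 5: GUG (Val) → GUU (Val) — synonymous.
Codon 6: GGA (Gly) → GCA (Ala) — missense.
Codon 7: GCG (Ala) → GUG (Val) — missense.
Synonymous: 4 of 7.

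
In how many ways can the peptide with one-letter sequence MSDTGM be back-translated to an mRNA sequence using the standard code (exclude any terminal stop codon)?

Met: 1 codon.
Ser: 6 codons.
Asp: 2 codons.
Thr: 4 codons.
Gly: 4 codons.
Met: 1 codon.
1 × 6 × 2 × 4 × 4 × 1 = 192.

192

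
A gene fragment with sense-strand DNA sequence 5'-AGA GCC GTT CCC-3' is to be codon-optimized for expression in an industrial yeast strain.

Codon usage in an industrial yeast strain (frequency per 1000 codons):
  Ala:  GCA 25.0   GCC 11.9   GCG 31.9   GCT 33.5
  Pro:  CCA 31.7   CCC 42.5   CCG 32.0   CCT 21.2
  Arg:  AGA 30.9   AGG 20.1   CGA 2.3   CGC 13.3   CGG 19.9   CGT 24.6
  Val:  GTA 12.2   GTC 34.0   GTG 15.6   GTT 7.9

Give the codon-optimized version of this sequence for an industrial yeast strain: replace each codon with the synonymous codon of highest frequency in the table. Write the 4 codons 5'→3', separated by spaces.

AGA GCT GTC CCC

Codon 1 (Arg): best is AGA at 30.9.
Codon 2 (Ala): best is GCT at 33.5.
Codon 3 (Val): best is GTC at 34.0.
Codon 4 (Pro): best is CCC at 42.5.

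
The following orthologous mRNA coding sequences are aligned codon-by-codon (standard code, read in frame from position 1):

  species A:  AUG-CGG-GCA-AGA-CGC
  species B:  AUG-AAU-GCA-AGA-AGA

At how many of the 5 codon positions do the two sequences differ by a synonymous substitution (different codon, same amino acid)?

Codon 1: AUG Met / AUG Met — identical.
Codon 2: CGG Arg / AAU Asn — nonsynonymous.
Codon 3: GCA Ala / GCA Ala — identical.
Codon 4: AGA Arg / AGA Arg — identical.
Codon 5: CGC Arg / AGA Arg — synonymous.
Synonymous differences: 1.

1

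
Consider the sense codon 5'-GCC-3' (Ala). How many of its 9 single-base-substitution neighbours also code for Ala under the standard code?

Position 1: none → 0 synonymous.
Position 2: none → 0 synonymous.
Position 3: GCU, GCA, GCG → 3 synonymous.
Total: 0 + 0 + 3 = 3.

3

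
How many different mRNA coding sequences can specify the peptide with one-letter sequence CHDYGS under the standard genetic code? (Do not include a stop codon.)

384

Cys: 2 codons.
His: 2 codons.
Asp: 2 codons.
Tyr: 2 codons.
Gly: 4 codons.
Ser: 6 codons.
2 × 2 × 2 × 2 × 4 × 6 = 384.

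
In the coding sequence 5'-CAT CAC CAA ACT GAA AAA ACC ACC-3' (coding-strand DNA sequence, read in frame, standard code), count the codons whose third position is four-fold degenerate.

3

Codon 1 CAT (His): third position 2-fold.
Codon 2 CAC (His): third position 2-fold.
Codon 3 CAA (Gln): third position 2-fold.
Codon 4 ACT (Thr): third position 4-fold.
Codon 5 GAA (Glu): third position 2-fold.
Codon 6 AAA (Lys): third position 2-fold.
Codon 7 ACC (Thr): third position 4-fold.
Codon 8 ACC (Thr): third position 4-fold.
Four-fold degenerate third positions: 3.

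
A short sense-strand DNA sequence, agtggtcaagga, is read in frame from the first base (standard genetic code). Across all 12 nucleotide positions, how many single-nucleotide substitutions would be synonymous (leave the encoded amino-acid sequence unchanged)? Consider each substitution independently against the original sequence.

Codon 1 (AGT, Ser): 1 synonymous substitution.
Codon 2 (GGT, Gly): 3 synonymous substitutions.
Codon 3 (CAA, Gln): 1 synonymous substitution.
Codon 4 (GGA, Gly): 3 synonymous substitutions.
Total: 1 + 3 + 1 + 3 = 8.

8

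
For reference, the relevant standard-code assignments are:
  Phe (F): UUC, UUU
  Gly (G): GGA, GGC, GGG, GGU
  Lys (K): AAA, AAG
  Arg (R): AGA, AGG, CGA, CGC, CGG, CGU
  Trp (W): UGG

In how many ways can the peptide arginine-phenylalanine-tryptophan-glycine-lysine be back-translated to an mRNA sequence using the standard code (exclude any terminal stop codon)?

96

Arg: 6 codons.
Phe: 2 codons.
Trp: 1 codon.
Gly: 4 codons.
Lys: 2 codons.
6 × 2 × 1 × 4 × 2 = 96.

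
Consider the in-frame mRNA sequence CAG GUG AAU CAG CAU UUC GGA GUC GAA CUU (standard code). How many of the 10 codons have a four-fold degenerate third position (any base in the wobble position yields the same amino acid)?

4

Codon 1 CAG (Gln): third position 2-fold.
Codon 2 GUG (Val): third position 4-fold.
Codon 3 AAU (Asn): third position 2-fold.
Codon 4 CAG (Gln): third position 2-fold.
Codon 5 CAU (His): third position 2-fold.
Codon 6 UUC (Phe): third position 2-fold.
Codon 7 GGA (Gly): third position 4-fold.
Codon 8 GUC (Val): third position 4-fold.
Codon 9 GAA (Glu): third position 2-fold.
Codon 10 CUU (Leu): third position 4-fold.
Four-fold degenerate third positions: 4.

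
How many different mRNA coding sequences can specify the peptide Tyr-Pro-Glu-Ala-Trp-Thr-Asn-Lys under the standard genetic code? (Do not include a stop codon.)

Tyr: 2 codons.
Pro: 4 codons.
Glu: 2 codons.
Ala: 4 codons.
Trp: 1 codon.
Thr: 4 codons.
Asn: 2 codons.
Lys: 2 codons.
2 × 4 × 2 × 4 × 1 × 4 × 2 × 2 = 1024.

1024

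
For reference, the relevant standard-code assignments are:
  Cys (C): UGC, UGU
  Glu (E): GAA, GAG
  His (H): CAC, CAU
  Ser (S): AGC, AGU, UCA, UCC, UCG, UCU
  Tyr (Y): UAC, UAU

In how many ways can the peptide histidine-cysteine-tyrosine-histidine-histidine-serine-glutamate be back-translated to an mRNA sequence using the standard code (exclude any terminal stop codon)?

384

His: 2 codons.
Cys: 2 codons.
Tyr: 2 codons.
His: 2 codons.
His: 2 codons.
Ser: 6 codons.
Glu: 2 codons.
2 × 2 × 2 × 2 × 2 × 6 × 2 = 384.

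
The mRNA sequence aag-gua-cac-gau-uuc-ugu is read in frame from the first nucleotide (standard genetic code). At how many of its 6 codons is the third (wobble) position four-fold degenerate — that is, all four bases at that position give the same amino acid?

1

Codon 1 AAG (Lys): third position 2-fold.
Codon 2 GUA (Val): third position 4-fold.
Codon 3 CAC (His): third position 2-fold.
Codon 4 GAU (Asp): third position 2-fold.
Codon 5 UUC (Phe): third position 2-fold.
Codon 6 UGU (Cys): third position 2-fold.
Four-fold degenerate third positions: 1.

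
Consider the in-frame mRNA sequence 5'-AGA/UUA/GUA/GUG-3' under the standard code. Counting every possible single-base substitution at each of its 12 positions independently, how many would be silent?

10

Codon 1 (AGA, Arg): 2 synonymous substitutions.
Codon 2 (UUA, Leu): 2 synonymous substitutions.
Codon 3 (GUA, Val): 3 synonymous substitutions.
Codon 4 (GUG, Val): 3 synonymous substitutions.
Total: 2 + 2 + 3 + 3 = 10.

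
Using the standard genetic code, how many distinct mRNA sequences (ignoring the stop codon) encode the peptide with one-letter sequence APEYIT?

Ala: 4 codons.
Pro: 4 codons.
Glu: 2 codons.
Tyr: 2 codons.
Ile: 3 codons.
Thr: 4 codons.
4 × 4 × 2 × 2 × 3 × 4 = 768.

768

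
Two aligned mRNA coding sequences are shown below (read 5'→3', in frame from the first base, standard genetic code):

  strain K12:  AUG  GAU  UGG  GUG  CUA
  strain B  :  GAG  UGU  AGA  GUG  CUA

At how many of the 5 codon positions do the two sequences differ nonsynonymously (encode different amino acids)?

3

Codon 1: AUG Met / GAG Glu — nonsynonymous.
Codon 2: GAU Asp / UGU Cys — nonsynonymous.
Codon 3: UGG Trp / AGA Arg — nonsynonymous.
Codon 4: GUG Val / GUG Val — identical.
Codon 5: CUA Leu / CUA Leu — identical.
Nonsynonymous differences: 3.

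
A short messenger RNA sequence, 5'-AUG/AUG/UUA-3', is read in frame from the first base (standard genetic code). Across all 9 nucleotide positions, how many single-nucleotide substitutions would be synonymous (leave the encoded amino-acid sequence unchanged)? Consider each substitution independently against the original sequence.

2

Codon 1 (AUG, Met): 0 synonymous substitutions.
Codon 2 (AUG, Met): 0 synonymous substitutions.
Codon 3 (UUA, Leu): 2 synonymous substitutions.
Total: 0 + 0 + 2 = 2.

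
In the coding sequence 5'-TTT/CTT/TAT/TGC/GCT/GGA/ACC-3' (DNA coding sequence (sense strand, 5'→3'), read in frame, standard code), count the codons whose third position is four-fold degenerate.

4

Codon 1 TTT (Phe): third position 2-fold.
Codon 2 CTT (Leu): third position 4-fold.
Codon 3 TAT (Tyr): third position 2-fold.
Codon 4 TGC (Cys): third position 2-fold.
Codon 5 GCT (Ala): third position 4-fold.
Codon 6 GGA (Gly): third position 4-fold.
Codon 7 ACC (Thr): third position 4-fold.
Four-fold degenerate third positions: 4.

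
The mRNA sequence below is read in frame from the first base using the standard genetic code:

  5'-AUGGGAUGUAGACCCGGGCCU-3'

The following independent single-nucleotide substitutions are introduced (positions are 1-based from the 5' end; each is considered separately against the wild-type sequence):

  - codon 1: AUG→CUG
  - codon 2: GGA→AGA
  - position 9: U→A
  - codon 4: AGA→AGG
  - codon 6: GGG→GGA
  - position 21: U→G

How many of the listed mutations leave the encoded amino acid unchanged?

3

Codon 1: AUG (Met) → CUG (Leu) — missense.
Codon 2: GGA (Gly) → AGA (Arg) — missense.
Codon 3: UGU (Cys) → UGA (Stop) — nonsense.
Codon 4: AGA (Arg) → AGG (Arg) — synonymous.
Codon 6: GGG (Gly) → GGA (Gly) — synonymous.
Codon 7: CCU (Pro) → CCG (Pro) — synonymous.
Synonymous: 3 of 6.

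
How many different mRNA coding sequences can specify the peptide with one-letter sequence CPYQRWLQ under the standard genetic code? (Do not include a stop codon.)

2304

Cys: 2 codons.
Pro: 4 codons.
Tyr: 2 codons.
Gln: 2 codons.
Arg: 6 codons.
Trp: 1 codon.
Leu: 6 codons.
Gln: 2 codons.
2 × 4 × 2 × 2 × 6 × 1 × 6 × 2 = 2304.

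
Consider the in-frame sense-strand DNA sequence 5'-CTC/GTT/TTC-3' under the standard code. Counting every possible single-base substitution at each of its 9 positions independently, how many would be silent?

7

Codon 1 (CTC, Leu): 3 synonymous substitutions.
Codon 2 (GTT, Val): 3 synonymous substitutions.
Codon 3 (TTC, Phe): 1 synonymous substitution.
Total: 3 + 3 + 1 = 7.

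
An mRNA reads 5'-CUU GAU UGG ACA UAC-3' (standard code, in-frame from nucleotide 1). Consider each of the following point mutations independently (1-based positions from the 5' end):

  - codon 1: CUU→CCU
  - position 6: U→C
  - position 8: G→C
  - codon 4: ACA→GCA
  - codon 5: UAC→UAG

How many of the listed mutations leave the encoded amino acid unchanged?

1

Codon 1: CUU (Leu) → CCU (Pro) — missense.
Codon 2: GAU (Asp) → GAC (Asp) — synonymous.
Codon 3: UGG (Trp) → UCG (Ser) — missense.
Codon 4: ACA (Thr) → GCA (Ala) — missense.
Codon 5: UAC (Tyr) → UAG (Stop) — nonsense.
Synonymous: 1 of 5.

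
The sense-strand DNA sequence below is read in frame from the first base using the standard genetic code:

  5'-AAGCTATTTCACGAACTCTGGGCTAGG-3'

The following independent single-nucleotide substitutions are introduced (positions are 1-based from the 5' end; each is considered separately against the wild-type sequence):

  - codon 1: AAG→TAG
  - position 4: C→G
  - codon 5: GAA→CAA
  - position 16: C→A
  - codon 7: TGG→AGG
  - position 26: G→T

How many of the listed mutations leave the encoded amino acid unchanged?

0

Codon 1: AAG (Lys) → TAG (Stop) — nonsense.
Codon 2: CTA (Leu) → GTA (Val) — missense.
Codon 5: GAA (Glu) → CAA (Gln) — missense.
Codon 6: CTC (Leu) → ATC (Ile) — missense.
Codon 7: TGG (Trp) → AGG (Arg) — missense.
Codon 9: AGG (Arg) → ATG (Met) — missense.
Synonymous: 0 of 6.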